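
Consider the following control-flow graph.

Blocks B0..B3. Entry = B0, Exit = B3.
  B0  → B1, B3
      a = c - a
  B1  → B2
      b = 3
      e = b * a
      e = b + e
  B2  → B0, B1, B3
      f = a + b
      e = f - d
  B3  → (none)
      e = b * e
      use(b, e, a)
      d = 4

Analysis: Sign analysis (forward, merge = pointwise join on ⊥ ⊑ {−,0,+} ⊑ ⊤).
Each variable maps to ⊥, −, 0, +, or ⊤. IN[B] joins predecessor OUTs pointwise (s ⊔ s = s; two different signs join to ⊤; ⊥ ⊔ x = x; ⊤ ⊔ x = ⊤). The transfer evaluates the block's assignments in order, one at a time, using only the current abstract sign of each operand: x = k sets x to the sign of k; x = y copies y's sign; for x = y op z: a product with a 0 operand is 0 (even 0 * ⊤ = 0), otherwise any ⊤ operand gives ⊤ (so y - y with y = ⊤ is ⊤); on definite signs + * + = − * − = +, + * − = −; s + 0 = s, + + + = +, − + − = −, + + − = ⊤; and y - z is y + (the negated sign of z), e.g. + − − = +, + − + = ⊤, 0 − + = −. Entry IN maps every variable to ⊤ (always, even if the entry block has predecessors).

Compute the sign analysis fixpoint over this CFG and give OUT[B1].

Answer: {a: ⊤, b: +, c: ⊤, d: ⊤, e: ⊤, f: ⊤}

Trace:
Fixpoint table:
  B0: | IN=(all ⊤) | OUT=(all ⊤)
  B1: | IN=(all ⊤) | OUT={b:+; rest ⊤}
  B2: | IN={b:+; rest ⊤} | OUT={b:+; rest ⊤}
  B3: | IN=(all ⊤) | OUT={d:+; rest ⊤}

Merge at B1: IN[B1] = OUT[B0] ⊔ OUT[B2] = {a: ⊤, b: ⊤, c: ⊤, d: ⊤, e: ⊤, f: ⊤}
Applying B1's transfer function to that IN value gives OUT[B1] (row B1 above).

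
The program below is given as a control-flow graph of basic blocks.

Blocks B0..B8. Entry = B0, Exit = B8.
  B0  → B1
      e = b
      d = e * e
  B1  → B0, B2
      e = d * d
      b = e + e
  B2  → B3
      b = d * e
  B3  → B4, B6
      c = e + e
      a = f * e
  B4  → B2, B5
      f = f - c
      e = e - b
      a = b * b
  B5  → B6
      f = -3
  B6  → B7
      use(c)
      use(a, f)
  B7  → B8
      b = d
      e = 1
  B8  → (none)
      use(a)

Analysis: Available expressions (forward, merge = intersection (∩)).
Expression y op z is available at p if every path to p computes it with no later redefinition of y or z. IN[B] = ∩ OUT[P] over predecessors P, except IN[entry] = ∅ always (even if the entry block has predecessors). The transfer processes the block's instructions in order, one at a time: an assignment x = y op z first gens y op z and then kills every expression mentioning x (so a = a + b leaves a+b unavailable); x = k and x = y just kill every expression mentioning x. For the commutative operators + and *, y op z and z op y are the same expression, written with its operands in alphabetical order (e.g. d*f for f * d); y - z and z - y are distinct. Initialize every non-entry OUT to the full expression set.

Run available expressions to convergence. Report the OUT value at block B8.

Fixpoint table:
  B0:   IN={}   OUT={e*e}
  B1:   IN={e*e}   OUT={d*d, e+e}
  B2:   IN={d*d}   OUT={d*d, d*e}
  B3:   IN={d*d, d*e}   OUT={d*d, d*e, e*f, e+e}
  B4:   IN={d*d, d*e, e*f, e+e}   OUT={b*b, d*d}
  B5:   IN={b*b, d*d}   OUT={b*b, d*d}
  B6:   IN={d*d}   OUT={d*d}
  B7:   IN={d*d}   OUT={d*d}
  B8:   IN={d*d}   OUT={d*d}

Merge at B8: IN[B8] = OUT[B7] = {d*d}
Applying B8's transfer function to that IN value gives OUT[B8] (row B8 above).

Answer: {d*d}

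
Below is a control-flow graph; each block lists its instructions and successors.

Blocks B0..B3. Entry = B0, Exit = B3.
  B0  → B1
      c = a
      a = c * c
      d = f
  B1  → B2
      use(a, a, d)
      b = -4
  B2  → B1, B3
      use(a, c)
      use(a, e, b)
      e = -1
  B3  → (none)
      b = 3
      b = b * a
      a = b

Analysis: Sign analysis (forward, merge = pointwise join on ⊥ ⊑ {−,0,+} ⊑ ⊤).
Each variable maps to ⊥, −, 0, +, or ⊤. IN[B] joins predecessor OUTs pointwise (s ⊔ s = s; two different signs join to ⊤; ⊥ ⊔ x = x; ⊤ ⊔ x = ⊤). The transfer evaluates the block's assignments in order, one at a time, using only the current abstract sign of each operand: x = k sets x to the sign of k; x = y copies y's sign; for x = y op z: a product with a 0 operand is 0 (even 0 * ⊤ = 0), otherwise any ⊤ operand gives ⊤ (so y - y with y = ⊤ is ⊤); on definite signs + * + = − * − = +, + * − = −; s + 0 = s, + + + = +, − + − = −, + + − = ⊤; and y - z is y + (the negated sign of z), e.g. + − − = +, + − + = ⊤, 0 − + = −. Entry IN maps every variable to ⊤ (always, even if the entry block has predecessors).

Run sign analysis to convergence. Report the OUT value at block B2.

Answer: {a: ⊤, b: -, c: ⊤, d: ⊤, e: -, f: ⊤}

Working:
Fixpoint table:
  B0:   IN=(all ⊤)   OUT=(all ⊤)
  B1:   IN=(all ⊤)   OUT={b:-; rest ⊤}
  B2:   IN={b:-; rest ⊤}   OUT={b:-, e:-; rest ⊤}
  B3:   IN={b:-, e:-; rest ⊤}   OUT={e:-; rest ⊤}

Merge at B2: IN[B2] = OUT[B1] = {a: ⊤, b: -, c: ⊤, d: ⊤, e: ⊤, f: ⊤}
Applying B2's transfer function to that IN value gives OUT[B2] (row B2 above).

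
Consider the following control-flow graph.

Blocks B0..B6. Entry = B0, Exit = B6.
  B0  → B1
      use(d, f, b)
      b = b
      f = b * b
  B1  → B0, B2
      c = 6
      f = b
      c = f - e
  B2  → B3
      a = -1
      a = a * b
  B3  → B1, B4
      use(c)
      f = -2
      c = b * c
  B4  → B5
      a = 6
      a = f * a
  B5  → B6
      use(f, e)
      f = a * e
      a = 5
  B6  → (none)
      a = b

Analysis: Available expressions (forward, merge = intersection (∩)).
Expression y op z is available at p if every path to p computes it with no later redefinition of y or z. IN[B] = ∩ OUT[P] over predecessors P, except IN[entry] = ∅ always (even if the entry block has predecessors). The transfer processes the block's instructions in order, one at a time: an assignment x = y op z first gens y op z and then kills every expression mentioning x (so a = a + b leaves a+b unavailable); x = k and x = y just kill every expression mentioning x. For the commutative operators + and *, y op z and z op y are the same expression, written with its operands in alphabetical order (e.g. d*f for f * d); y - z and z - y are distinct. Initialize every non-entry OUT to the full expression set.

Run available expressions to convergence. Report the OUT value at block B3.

Fixpoint table:
  B0: | IN={} | OUT={b*b}
  B1: | IN={b*b} | OUT={b*b, f-e}
  B2: | IN={b*b, f-e} | OUT={b*b, f-e}
  B3: | IN={b*b, f-e} | OUT={b*b}
  B4: | IN={b*b} | OUT={b*b}
  B5: | IN={b*b} | OUT={b*b}
  B6: | IN={b*b} | OUT={b*b}

Merge at B3: IN[B3] = OUT[B2] = {b*b, f-e}
Applying B3's transfer function to that IN value gives OUT[B3] (row B3 above).

Answer: {b*b}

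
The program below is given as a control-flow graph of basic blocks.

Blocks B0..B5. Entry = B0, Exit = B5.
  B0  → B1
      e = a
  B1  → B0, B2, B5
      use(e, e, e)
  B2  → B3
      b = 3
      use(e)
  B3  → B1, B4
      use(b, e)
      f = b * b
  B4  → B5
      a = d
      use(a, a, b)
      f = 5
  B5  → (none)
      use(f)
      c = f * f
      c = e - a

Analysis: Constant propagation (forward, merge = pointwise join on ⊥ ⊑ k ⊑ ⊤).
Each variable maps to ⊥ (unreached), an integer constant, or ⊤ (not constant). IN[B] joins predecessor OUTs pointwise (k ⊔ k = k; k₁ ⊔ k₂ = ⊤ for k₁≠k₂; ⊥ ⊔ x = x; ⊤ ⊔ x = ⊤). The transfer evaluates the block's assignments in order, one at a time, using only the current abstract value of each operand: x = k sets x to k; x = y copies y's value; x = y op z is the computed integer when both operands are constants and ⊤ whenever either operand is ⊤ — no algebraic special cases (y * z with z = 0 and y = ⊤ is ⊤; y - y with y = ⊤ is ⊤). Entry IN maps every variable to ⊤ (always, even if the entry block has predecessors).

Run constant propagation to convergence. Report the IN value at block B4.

Per-block solution:
  B0:  IN=(all ⊤)  OUT=(all ⊤)
  B1:  IN=(all ⊤)  OUT=(all ⊤)
  B2:  IN=(all ⊤)  OUT={b:3; rest ⊤}
  B3:  IN={b:3; rest ⊤}  OUT={b:3, f:9; rest ⊤}
  B4:  IN={b:3, f:9; rest ⊤}  OUT={b:3, f:5; rest ⊤}
  B5:  IN=(all ⊤)  OUT=(all ⊤)

Merge at B4: IN[B4] = OUT[B3] = {a: ⊤, b: 3, c: ⊤, d: ⊤, e: ⊤, f: 9}

Answer: {a: ⊤, b: 3, c: ⊤, d: ⊤, e: ⊤, f: 9}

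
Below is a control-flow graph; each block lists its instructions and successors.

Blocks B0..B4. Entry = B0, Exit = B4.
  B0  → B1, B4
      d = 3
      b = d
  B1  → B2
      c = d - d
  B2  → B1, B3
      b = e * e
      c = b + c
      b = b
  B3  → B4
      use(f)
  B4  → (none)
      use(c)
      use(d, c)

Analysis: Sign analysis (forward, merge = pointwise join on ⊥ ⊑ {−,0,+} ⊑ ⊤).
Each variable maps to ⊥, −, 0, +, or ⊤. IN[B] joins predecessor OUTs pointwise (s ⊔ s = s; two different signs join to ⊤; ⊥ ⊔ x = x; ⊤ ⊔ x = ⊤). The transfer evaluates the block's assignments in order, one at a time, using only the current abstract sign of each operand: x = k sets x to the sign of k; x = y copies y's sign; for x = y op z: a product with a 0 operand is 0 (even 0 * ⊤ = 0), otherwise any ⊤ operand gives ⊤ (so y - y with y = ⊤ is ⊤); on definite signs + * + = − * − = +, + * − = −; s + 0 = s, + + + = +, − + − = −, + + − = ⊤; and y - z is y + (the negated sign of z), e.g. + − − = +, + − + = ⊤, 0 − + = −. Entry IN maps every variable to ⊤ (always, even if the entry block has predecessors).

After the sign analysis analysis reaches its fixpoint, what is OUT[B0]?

Answer: {a: ⊤, b: +, c: ⊤, d: +, e: ⊤, f: ⊤}

Working:
Converged values:
  B0: | IN=(all ⊤) | OUT={b:+, d:+; rest ⊤}
  B1: | IN={d:+; rest ⊤} | OUT={d:+; rest ⊤}
  B2: | IN={d:+; rest ⊤} | OUT={d:+; rest ⊤}
  B3: | IN={d:+; rest ⊤} | OUT={d:+; rest ⊤}
  B4: | IN={d:+; rest ⊤} | OUT={d:+; rest ⊤}

B0 is the boundary node: IN[B0] = {a: ⊤, b: ⊤, c: ⊤, d: ⊤, e: ⊤, f: ⊤}
Applying B0's transfer function to that IN value gives OUT[B0] (row B0 above).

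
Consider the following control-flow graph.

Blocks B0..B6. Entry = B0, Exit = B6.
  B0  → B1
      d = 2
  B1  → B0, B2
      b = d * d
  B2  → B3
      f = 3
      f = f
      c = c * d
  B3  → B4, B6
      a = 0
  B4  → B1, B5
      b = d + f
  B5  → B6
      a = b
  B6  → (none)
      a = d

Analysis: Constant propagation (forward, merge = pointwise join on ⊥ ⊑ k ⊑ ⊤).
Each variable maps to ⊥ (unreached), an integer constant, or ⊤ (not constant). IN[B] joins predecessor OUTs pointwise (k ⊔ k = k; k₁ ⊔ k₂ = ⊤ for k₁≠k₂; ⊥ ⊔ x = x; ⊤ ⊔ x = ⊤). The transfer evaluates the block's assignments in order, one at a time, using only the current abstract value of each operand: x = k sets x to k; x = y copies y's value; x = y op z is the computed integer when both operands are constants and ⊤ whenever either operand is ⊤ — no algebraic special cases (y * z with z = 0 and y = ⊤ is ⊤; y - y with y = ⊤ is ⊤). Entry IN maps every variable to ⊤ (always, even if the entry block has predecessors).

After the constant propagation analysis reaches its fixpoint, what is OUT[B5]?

Answer: {a: 5, b: 5, c: ⊤, d: 2, e: ⊤, f: 3}

Working:
Fixpoint table:
  B0: | IN=(all ⊤) | OUT={d:2; rest ⊤}
  B1: | IN={d:2; rest ⊤} | OUT={b:4, d:2; rest ⊤}
  B2: | IN={b:4, d:2; rest ⊤} | OUT={b:4, d:2, f:3; rest ⊤}
  B3: | IN={b:4, d:2, f:3; rest ⊤} | OUT={a:0, b:4, d:2, f:3; rest ⊤}
  B4: | IN={a:0, b:4, d:2, f:3; rest ⊤} | OUT={a:0, b:5, d:2, f:3; rest ⊤}
  B5: | IN={a:0, b:5, d:2, f:3; rest ⊤} | OUT={a:5, b:5, d:2, f:3; rest ⊤}
  B6: | IN={d:2, f:3; rest ⊤} | OUT={a:2, d:2, f:3; rest ⊤}

Merge at B5: IN[B5] = OUT[B4] = {a: 0, b: 5, c: ⊤, d: 2, e: ⊤, f: 3}
Applying B5's transfer function to that IN value gives OUT[B5] (row B5 above).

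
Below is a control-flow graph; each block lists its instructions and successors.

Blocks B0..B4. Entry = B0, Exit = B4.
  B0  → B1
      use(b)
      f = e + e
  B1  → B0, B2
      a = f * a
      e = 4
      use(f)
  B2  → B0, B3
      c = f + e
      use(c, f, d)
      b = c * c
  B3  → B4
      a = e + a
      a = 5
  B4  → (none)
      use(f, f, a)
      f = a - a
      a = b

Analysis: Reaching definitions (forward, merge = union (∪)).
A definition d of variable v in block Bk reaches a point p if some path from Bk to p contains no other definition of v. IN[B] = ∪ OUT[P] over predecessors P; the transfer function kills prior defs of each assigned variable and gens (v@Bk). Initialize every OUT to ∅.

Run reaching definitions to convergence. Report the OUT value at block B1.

Fixpoint table:
  B0:   IN={a@B1, b@B2, c@B2, e@B1, f@B0}   OUT={a@B1, b@B2, c@B2, e@B1, f@B0}
  B1:   IN={a@B1, b@B2, c@B2, e@B1, f@B0}   OUT={a@B1, b@B2, c@B2, e@B1, f@B0}
  B2:   IN={a@B1, b@B2, c@B2, e@B1, f@B0}   OUT={a@B1, b@B2, c@B2, e@B1, f@B0}
  B3:   IN={a@B1, b@B2, c@B2, e@B1, f@B0}   OUT={a@B3, b@B2, c@B2, e@B1, f@B0}
  B4:   IN={a@B3, b@B2, c@B2, e@B1, f@B0}   OUT={a@B4, b@B2, c@B2, e@B1, f@B4}

Merge at B1: IN[B1] = OUT[B0] = {a@B1, b@B2, c@B2, e@B1, f@B0}
Applying B1's transfer function to that IN value gives OUT[B1] (row B1 above).

Answer: {a@B1, b@B2, c@B2, e@B1, f@B0}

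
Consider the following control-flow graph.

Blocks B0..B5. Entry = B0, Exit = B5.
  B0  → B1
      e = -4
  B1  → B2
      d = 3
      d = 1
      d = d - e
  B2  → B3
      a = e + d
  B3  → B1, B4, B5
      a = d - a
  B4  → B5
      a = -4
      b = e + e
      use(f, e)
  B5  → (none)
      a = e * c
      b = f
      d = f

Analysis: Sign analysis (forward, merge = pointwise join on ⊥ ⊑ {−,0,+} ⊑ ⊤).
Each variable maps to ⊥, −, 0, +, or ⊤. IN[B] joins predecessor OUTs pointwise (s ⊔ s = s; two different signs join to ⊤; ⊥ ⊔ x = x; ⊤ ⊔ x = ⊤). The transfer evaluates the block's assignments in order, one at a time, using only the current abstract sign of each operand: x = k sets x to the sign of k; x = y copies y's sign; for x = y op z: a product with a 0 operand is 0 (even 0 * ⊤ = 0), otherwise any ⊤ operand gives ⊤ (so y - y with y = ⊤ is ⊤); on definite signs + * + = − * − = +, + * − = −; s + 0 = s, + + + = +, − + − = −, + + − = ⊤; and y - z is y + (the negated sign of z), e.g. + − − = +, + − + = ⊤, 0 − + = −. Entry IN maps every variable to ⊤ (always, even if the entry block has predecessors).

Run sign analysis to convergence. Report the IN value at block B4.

Answer: {a: ⊤, b: ⊤, c: ⊤, d: +, e: -, f: ⊤}

Working:
Fixpoint table:
  B0:   IN=(all ⊤)   OUT={e:-; rest ⊤}
  B1:   IN={e:-; rest ⊤}   OUT={d:+, e:-; rest ⊤}
  B2:   IN={d:+, e:-; rest ⊤}   OUT={d:+, e:-; rest ⊤}
  B3:   IN={d:+, e:-; rest ⊤}   OUT={d:+, e:-; rest ⊤}
  B4:   IN={d:+, e:-; rest ⊤}   OUT={a:-, b:-, d:+, e:-; rest ⊤}
  B5:   IN={d:+, e:-; rest ⊤}   OUT={e:-; rest ⊤}

Merge at B4: IN[B4] = OUT[B3] = {a: ⊤, b: ⊤, c: ⊤, d: +, e: -, f: ⊤}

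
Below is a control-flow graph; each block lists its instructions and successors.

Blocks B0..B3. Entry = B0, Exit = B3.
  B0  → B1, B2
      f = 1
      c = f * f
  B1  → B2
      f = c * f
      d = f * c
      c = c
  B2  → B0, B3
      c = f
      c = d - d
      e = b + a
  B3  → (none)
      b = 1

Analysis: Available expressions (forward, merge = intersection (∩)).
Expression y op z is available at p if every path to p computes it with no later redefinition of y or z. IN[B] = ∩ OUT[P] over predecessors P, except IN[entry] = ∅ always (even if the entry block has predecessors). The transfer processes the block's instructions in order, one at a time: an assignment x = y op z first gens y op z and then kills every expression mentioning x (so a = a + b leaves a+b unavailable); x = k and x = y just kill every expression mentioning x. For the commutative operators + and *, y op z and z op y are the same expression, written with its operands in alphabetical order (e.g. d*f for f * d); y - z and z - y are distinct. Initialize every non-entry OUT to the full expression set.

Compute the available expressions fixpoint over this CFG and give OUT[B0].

Per-block solution:
  B0:  IN={}  OUT={f*f}
  B1:  IN={f*f}  OUT={}
  B2:  IN={}  OUT={a+b, d-d}
  B3:  IN={a+b, d-d}  OUT={d-d}

Merge at B0 (entry node, so the boundary value {} is joined with the incoming edge(s)): IN[B0] = {} ∩ OUT[B2] = {}
Applying B0's transfer function to that IN value gives OUT[B0] (row B0 above).

Answer: {f*f}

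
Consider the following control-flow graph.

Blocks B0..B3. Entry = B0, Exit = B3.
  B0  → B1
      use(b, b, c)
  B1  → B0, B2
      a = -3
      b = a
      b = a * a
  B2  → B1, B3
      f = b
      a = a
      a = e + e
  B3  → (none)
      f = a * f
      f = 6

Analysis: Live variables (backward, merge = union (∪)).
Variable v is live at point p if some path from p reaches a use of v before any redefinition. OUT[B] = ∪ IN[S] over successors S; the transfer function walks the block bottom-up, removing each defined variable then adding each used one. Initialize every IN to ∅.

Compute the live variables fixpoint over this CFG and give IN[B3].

Fixpoint table:
  B0:  IN={b, c, e}  OUT={c, e}
  B1:  IN={c, e}  OUT={a, b, c, e}
  B2:  IN={a, b, c, e}  OUT={a, c, e, f}
  B3:  IN={a, f}  OUT={}

B3 is the boundary node: OUT[B3] = {}
Applying B3's transfer function to that OUT value gives IN[B3] (row B3 above).

Answer: {a, f}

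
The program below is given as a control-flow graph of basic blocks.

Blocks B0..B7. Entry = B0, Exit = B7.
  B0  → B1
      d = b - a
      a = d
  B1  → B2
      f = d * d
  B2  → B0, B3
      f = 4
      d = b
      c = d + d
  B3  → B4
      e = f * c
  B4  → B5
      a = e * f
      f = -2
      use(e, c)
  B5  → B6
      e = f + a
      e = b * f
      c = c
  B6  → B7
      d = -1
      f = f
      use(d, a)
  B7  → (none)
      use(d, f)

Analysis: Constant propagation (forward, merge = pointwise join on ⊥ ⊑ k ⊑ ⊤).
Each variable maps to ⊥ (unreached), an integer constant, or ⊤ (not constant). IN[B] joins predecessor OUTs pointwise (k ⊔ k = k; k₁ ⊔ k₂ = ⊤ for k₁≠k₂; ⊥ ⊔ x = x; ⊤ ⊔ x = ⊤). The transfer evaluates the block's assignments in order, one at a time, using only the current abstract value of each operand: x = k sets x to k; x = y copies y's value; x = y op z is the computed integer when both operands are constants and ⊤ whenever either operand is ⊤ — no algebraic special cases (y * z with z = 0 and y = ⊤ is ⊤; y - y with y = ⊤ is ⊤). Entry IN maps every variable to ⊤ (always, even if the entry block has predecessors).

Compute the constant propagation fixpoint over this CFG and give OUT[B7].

Fixpoint table:
  B0: | IN=(all ⊤) | OUT=(all ⊤)
  B1: | IN=(all ⊤) | OUT=(all ⊤)
  B2: | IN=(all ⊤) | OUT={f:4; rest ⊤}
  B3: | IN={f:4; rest ⊤} | OUT={f:4; rest ⊤}
  B4: | IN={f:4; rest ⊤} | OUT={f:-2; rest ⊤}
  B5: | IN={f:-2; rest ⊤} | OUT={f:-2; rest ⊤}
  B6: | IN={f:-2; rest ⊤} | OUT={d:-1, f:-2; rest ⊤}
  B7: | IN={d:-1, f:-2; rest ⊤} | OUT={d:-1, f:-2; rest ⊤}

Merge at B7: IN[B7] = OUT[B6] = {a: ⊤, b: ⊤, c: ⊤, d: -1, e: ⊤, f: -2}
Applying B7's transfer function to that IN value gives OUT[B7] (row B7 above).

Answer: {a: ⊤, b: ⊤, c: ⊤, d: -1, e: ⊤, f: -2}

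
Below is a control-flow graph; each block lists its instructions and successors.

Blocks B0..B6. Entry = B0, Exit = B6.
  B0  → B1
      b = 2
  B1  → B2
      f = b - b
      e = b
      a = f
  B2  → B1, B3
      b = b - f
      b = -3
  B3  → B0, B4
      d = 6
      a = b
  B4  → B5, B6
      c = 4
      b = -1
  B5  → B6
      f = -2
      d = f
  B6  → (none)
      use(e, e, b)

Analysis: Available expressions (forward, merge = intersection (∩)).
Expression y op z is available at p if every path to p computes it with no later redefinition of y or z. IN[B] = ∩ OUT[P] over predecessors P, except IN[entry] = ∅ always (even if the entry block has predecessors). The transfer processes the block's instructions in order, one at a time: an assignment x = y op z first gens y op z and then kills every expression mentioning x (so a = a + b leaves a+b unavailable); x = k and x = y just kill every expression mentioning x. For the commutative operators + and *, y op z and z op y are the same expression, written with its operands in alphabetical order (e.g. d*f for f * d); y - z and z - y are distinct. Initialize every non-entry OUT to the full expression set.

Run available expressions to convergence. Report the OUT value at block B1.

Answer: {b-b}

Trace:
Per-block solution:
  B0: | IN={} | OUT={}
  B1: | IN={} | OUT={b-b}
  B2: | IN={b-b} | OUT={}
  B3: | IN={} | OUT={}
  B4: | IN={} | OUT={}
  B5: | IN={} | OUT={}
  B6: | IN={} | OUT={}

Merge at B1: IN[B1] = OUT[B0] ∩ OUT[B2] = {}
Applying B1's transfer function to that IN value gives OUT[B1] (row B1 above).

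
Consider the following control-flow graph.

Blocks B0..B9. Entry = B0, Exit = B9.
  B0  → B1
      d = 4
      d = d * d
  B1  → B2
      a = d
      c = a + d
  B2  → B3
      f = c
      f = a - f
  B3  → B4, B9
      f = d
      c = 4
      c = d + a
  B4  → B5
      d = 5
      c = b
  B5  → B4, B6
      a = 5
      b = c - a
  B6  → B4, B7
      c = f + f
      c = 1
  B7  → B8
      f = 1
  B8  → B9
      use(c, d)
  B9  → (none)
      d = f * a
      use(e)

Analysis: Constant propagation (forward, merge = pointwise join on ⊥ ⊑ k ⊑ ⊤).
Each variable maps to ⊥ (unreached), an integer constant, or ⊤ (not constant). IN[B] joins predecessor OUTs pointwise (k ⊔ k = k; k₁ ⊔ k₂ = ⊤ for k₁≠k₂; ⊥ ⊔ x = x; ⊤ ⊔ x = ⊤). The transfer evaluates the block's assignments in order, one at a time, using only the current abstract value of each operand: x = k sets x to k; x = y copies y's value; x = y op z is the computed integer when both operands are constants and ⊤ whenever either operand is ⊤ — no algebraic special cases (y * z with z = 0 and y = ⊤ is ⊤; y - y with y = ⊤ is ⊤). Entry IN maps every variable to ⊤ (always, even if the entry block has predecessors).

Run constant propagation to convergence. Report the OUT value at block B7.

Answer: {a: 5, b: ⊤, c: 1, d: 5, e: ⊤, f: 1}

Working:
Converged values:
  B0: | IN=(all ⊤) | OUT={d:16; rest ⊤}
  B1: | IN={d:16; rest ⊤} | OUT={a:16, c:32, d:16; rest ⊤}
  B2: | IN={a:16, c:32, d:16; rest ⊤} | OUT={a:16, c:32, d:16, f:-16; rest ⊤}
  B3: | IN={a:16, c:32, d:16, f:-16; rest ⊤} | OUT={a:16, c:32, d:16, f:16; rest ⊤}
  B4: | IN={f:16; rest ⊤} | OUT={d:5, f:16; rest ⊤}
  B5: | IN={d:5, f:16; rest ⊤} | OUT={a:5, d:5, f:16; rest ⊤}
  B6: | IN={a:5, d:5, f:16; rest ⊤} | OUT={a:5, c:1, d:5, f:16; rest ⊤}
  B7: | IN={a:5, c:1, d:5, f:16; rest ⊤} | OUT={a:5, c:1, d:5, f:1; rest ⊤}
  B8: | IN={a:5, c:1, d:5, f:1; rest ⊤} | OUT={a:5, c:1, d:5, f:1; rest ⊤}
  B9: | IN=(all ⊤) | OUT=(all ⊤)

Merge at B7: IN[B7] = OUT[B6] = {a: 5, b: ⊤, c: 1, d: 5, e: ⊤, f: 16}
Applying B7's transfer function to that IN value gives OUT[B7] (row B7 above).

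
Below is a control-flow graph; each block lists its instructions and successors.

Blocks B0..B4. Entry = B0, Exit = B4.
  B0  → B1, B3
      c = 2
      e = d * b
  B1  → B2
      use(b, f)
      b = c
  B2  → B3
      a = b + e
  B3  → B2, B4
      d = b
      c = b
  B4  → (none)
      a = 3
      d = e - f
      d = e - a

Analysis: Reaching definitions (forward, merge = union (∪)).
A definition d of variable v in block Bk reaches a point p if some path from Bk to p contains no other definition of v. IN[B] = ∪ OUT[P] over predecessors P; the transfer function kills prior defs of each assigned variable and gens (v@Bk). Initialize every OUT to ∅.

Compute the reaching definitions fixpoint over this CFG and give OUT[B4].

Answer: {a@B4, b@B1, c@B3, d@B4, e@B0}

Working:
Per-block solution:
  B0: | IN={} | OUT={c@B0, e@B0}
  B1: | IN={c@B0, e@B0} | OUT={b@B1, c@B0, e@B0}
  B2: | IN={a@B2, b@B1, c@B0, c@B3, d@B3, e@B0} | OUT={a@B2, b@B1, c@B0, c@B3, d@B3, e@B0}
  B3: | IN={a@B2, b@B1, c@B0, c@B3, d@B3, e@B0} | OUT={a@B2, b@B1, c@B3, d@B3, e@B0}
  B4: | IN={a@B2, b@B1, c@B3, d@B3, e@B0} | OUT={a@B4, b@B1, c@B3, d@B4, e@B0}

Merge at B4: IN[B4] = OUT[B3] = {a@B2, b@B1, c@B3, d@B3, e@B0}
Applying B4's transfer function to that IN value gives OUT[B4] (row B4 above).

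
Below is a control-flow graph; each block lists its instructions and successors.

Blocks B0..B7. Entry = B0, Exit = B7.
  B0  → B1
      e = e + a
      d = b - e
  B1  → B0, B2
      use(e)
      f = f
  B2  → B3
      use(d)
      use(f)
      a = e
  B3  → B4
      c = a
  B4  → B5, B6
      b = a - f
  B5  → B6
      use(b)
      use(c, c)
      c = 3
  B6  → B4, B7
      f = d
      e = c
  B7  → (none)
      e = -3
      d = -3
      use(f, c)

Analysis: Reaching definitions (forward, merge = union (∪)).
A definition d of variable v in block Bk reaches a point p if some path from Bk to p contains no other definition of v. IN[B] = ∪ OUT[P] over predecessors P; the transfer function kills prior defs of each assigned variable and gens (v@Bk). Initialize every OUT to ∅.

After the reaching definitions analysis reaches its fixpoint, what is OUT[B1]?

Converged values:
  B0:   IN={d@B0, e@B0, f@B1}   OUT={d@B0, e@B0, f@B1}
  B1:   IN={d@B0, e@B0, f@B1}   OUT={d@B0, e@B0, f@B1}
  B2:   IN={d@B0, e@B0, f@B1}   OUT={a@B2, d@B0, e@B0, f@B1}
  B3:   IN={a@B2, d@B0, e@B0, f@B1}   OUT={a@B2, c@B3, d@B0, e@B0, f@B1}
  B4:   IN={a@B2, b@B4, c@B3, c@B5, d@B0, e@B0, e@B6, f@B1, f@B6}   OUT={a@B2, b@B4, c@B3, c@B5, d@B0, e@B0, e@B6, f@B1, f@B6}
  B5:   IN={a@B2, b@B4, c@B3, c@B5, d@B0, e@B0, e@B6, f@B1, f@B6}   OUT={a@B2, b@B4, c@B5, d@B0, e@B0, e@B6, f@B1, f@B6}
  B6:   IN={a@B2, b@B4, c@B3, c@B5, d@B0, e@B0, e@B6, f@B1, f@B6}   OUT={a@B2, b@B4, c@B3, c@B5, d@B0, e@B6, f@B6}
  B7:   IN={a@B2, b@B4, c@B3, c@B5, d@B0, e@B6, f@B6}   OUT={a@B2, b@B4, c@B3, c@B5, d@B7, e@B7, f@B6}

Merge at B1: IN[B1] = OUT[B0] = {d@B0, e@B0, f@B1}
Applying B1's transfer function to that IN value gives OUT[B1] (row B1 above).

Answer: {d@B0, e@B0, f@B1}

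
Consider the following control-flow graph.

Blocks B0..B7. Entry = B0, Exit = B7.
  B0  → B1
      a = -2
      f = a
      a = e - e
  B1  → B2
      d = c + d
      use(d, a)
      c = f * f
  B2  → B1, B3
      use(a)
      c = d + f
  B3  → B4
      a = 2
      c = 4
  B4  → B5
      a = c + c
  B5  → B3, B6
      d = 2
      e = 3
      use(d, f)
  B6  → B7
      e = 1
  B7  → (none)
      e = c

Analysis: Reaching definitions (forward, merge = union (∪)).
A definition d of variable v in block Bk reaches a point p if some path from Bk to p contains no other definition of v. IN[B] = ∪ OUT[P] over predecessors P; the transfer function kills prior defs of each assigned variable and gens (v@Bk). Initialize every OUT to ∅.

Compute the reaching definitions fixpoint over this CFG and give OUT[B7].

Answer: {a@B4, c@B3, d@B5, e@B7, f@B0}

Working:
Per-block solution:
  B0:  IN={}  OUT={a@B0, f@B0}
  B1:  IN={a@B0, c@B2, d@B1, f@B0}  OUT={a@B0, c@B1, d@B1, f@B0}
  B2:  IN={a@B0, c@B1, d@B1, f@B0}  OUT={a@B0, c@B2, d@B1, f@B0}
  B3:  IN={a@B0, a@B4, c@B2, c@B3, d@B1, d@B5, e@B5, f@B0}  OUT={a@B3, c@B3, d@B1, d@B5, e@B5, f@B0}
  B4:  IN={a@B3, c@B3, d@B1, d@B5, e@B5, f@B0}  OUT={a@B4, c@B3, d@B1, d@B5, e@B5, f@B0}
  B5:  IN={a@B4, c@B3, d@B1, d@B5, e@B5, f@B0}  OUT={a@B4, c@B3, d@B5, e@B5, f@B0}
  B6:  IN={a@B4, c@B3, d@B5, e@B5, f@B0}  OUT={a@B4, c@B3, d@B5, e@B6, f@B0}
  B7:  IN={a@B4, c@B3, d@B5, e@B6, f@B0}  OUT={a@B4, c@B3, d@B5, e@B7, f@B0}

Merge at B7: IN[B7] = OUT[B6] = {a@B4, c@B3, d@B5, e@B6, f@B0}
Applying B7's transfer function to that IN value gives OUT[B7] (row B7 above).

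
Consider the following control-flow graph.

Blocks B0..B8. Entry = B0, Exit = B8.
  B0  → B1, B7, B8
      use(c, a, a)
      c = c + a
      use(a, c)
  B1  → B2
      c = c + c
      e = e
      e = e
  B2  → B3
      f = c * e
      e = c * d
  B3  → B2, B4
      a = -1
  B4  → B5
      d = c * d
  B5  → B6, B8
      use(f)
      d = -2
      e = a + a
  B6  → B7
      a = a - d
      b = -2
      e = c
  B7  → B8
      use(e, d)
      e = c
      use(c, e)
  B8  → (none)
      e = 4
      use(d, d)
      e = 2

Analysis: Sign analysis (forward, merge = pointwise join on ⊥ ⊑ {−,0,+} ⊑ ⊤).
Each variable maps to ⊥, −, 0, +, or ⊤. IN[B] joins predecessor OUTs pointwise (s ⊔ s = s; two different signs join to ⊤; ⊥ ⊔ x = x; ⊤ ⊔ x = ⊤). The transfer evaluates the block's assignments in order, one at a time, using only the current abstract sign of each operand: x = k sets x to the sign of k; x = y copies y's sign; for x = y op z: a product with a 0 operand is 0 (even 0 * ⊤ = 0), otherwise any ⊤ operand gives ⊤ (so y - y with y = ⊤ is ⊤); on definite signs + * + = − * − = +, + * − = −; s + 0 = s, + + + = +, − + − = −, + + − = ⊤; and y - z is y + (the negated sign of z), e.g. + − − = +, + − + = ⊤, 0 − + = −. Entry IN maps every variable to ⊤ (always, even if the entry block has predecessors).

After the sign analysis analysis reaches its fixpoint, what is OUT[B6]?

Answer: {a: ⊤, b: -, c: ⊤, d: -, e: ⊤, f: ⊤}

Derivation:
Per-block solution:
  B0: | IN=(all ⊤) | OUT=(all ⊤)
  B1: | IN=(all ⊤) | OUT=(all ⊤)
  B2: | IN=(all ⊤) | OUT=(all ⊤)
  B3: | IN=(all ⊤) | OUT={a:-; rest ⊤}
  B4: | IN={a:-; rest ⊤} | OUT={a:-; rest ⊤}
  B5: | IN={a:-; rest ⊤} | OUT={a:-, d:-, e:-; rest ⊤}
  B6: | IN={a:-, d:-, e:-; rest ⊤} | OUT={b:-, d:-; rest ⊤}
  B7: | IN=(all ⊤) | OUT=(all ⊤)
  B8: | IN=(all ⊤) | OUT={e:+; rest ⊤}

Merge at B6: IN[B6] = OUT[B5] = {a: -, b: ⊤, c: ⊤, d: -, e: -, f: ⊤}
Applying B6's transfer function to that IN value gives OUT[B6] (row B6 above).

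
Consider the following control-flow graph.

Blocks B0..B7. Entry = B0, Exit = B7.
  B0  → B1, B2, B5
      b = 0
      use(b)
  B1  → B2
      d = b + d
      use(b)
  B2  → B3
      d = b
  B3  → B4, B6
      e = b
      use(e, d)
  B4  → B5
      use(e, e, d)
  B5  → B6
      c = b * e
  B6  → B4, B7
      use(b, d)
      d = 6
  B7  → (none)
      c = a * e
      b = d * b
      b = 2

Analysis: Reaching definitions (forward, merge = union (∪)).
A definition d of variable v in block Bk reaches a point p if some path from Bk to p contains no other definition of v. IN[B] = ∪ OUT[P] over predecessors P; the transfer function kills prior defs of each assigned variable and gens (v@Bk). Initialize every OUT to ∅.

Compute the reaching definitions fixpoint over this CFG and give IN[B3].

Answer: {b@B0, d@B2}

Derivation:
Fixpoint table:
  B0:   IN={}   OUT={b@B0}
  B1:   IN={b@B0}   OUT={b@B0, d@B1}
  B2:   IN={b@B0, d@B1}   OUT={b@B0, d@B2}
  B3:   IN={b@B0, d@B2}   OUT={b@B0, d@B2, e@B3}
  B4:   IN={b@B0, c@B5, d@B2, d@B6, e@B3}   OUT={b@B0, c@B5, d@B2, d@B6, e@B3}
  B5:   IN={b@B0, c@B5, d@B2, d@B6, e@B3}   OUT={b@B0, c@B5, d@B2, d@B6, e@B3}
  B6:   IN={b@B0, c@B5, d@B2, d@B6, e@B3}   OUT={b@B0, c@B5, d@B6, e@B3}
  B7:   IN={b@B0, c@B5, d@B6, e@B3}   OUT={b@B7, c@B7, d@B6, e@B3}

Merge at B3: IN[B3] = OUT[B2] = {b@B0, d@B2}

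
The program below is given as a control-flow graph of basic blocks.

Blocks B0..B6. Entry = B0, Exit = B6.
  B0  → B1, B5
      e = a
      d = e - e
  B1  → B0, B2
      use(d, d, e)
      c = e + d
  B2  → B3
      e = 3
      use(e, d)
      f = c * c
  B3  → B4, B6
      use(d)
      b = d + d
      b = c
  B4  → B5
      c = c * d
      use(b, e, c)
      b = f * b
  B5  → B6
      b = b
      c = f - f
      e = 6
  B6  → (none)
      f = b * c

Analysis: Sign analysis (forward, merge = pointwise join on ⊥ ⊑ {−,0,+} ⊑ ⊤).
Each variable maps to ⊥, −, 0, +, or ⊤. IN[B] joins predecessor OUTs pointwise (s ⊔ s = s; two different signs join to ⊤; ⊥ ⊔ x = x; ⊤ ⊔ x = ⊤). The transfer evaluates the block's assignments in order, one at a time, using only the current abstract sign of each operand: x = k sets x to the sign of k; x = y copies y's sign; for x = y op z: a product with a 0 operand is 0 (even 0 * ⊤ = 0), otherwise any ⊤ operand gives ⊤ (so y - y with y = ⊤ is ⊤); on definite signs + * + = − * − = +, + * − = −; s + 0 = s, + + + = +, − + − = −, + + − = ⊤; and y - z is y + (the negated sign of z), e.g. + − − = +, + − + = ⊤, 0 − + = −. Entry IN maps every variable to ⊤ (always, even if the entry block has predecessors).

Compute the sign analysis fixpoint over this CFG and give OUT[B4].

Converged values:
  B0: | IN=(all ⊤) | OUT=(all ⊤)
  B1: | IN=(all ⊤) | OUT=(all ⊤)
  B2: | IN=(all ⊤) | OUT={e:+; rest ⊤}
  B3: | IN={e:+; rest ⊤} | OUT={e:+; rest ⊤}
  B4: | IN={e:+; rest ⊤} | OUT={e:+; rest ⊤}
  B5: | IN=(all ⊤) | OUT={e:+; rest ⊤}
  B6: | IN={e:+; rest ⊤} | OUT={e:+; rest ⊤}

Merge at B4: IN[B4] = OUT[B3] = {a: ⊤, b: ⊤, c: ⊤, d: ⊤, e: +, f: ⊤}
Applying B4's transfer function to that IN value gives OUT[B4] (row B4 above).

Answer: {a: ⊤, b: ⊤, c: ⊤, d: ⊤, e: +, f: ⊤}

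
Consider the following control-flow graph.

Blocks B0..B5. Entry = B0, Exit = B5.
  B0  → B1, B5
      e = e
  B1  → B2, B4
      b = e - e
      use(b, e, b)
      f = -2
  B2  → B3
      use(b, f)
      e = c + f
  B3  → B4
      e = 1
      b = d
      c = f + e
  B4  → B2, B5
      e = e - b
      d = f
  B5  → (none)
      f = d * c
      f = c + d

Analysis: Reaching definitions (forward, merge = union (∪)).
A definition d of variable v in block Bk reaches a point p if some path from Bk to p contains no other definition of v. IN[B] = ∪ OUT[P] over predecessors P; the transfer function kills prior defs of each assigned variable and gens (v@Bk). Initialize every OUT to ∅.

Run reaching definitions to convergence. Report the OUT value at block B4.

Answer: {b@B1, b@B3, c@B3, d@B4, e@B4, f@B1}

Derivation:
Fixpoint table:
  B0:   IN={}   OUT={e@B0}
  B1:   IN={e@B0}   OUT={b@B1, e@B0, f@B1}
  B2:   IN={b@B1, b@B3, c@B3, d@B4, e@B0, e@B4, f@B1}   OUT={b@B1, b@B3, c@B3, d@B4, e@B2, f@B1}
  B3:   IN={b@B1, b@B3, c@B3, d@B4, e@B2, f@B1}   OUT={b@B3, c@B3, d@B4, e@B3, f@B1}
  B4:   IN={b@B1, b@B3, c@B3, d@B4, e@B0, e@B3, f@B1}   OUT={b@B1, b@B3, c@B3, d@B4, e@B4, f@B1}
  B5:   IN={b@B1, b@B3, c@B3, d@B4, e@B0, e@B4, f@B1}   OUT={b@B1, b@B3, c@B3, d@B4, e@B0, e@B4, f@B5}

Merge at B4: IN[B4] = OUT[B1] ⊔ OUT[B3] = {b@B1, b@B3, c@B3, d@B4, e@B0, e@B3, f@B1}
Applying B4's transfer function to that IN value gives OUT[B4] (row B4 above).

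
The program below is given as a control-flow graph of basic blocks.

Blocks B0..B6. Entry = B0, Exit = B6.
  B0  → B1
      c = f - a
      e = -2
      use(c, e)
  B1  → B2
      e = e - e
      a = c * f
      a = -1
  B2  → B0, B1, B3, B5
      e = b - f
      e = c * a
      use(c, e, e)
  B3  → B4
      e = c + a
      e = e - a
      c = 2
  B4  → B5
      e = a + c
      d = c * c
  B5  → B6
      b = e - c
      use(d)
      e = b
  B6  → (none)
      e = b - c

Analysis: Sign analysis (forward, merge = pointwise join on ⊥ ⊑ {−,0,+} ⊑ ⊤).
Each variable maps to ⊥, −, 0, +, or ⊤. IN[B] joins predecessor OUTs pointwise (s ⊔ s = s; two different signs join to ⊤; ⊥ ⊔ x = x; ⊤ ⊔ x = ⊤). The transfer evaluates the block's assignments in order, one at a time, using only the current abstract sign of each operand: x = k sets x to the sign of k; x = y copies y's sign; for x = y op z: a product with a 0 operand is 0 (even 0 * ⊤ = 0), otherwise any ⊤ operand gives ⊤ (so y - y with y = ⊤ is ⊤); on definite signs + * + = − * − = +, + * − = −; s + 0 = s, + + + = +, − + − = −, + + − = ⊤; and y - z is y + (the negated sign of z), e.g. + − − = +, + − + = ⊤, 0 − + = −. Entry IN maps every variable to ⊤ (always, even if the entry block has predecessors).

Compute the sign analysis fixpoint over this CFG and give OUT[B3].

Per-block solution:
  B0: | IN=(all ⊤) | OUT={e:-; rest ⊤}
  B1: | IN=(all ⊤) | OUT={a:-; rest ⊤}
  B2: | IN={a:-; rest ⊤} | OUT={a:-; rest ⊤}
  B3: | IN={a:-; rest ⊤} | OUT={a:-, c:+; rest ⊤}
  B4: | IN={a:-, c:+; rest ⊤} | OUT={a:-, c:+, d:+; rest ⊤}
  B5: | IN={a:-; rest ⊤} | OUT={a:-; rest ⊤}
  B6: | IN={a:-; rest ⊤} | OUT={a:-; rest ⊤}

Merge at B3: IN[B3] = OUT[B2] = {a: -, b: ⊤, c: ⊤, d: ⊤, e: ⊤, f: ⊤}
Applying B3's transfer function to that IN value gives OUT[B3] (row B3 above).

Answer: {a: -, b: ⊤, c: +, d: ⊤, e: ⊤, f: ⊤}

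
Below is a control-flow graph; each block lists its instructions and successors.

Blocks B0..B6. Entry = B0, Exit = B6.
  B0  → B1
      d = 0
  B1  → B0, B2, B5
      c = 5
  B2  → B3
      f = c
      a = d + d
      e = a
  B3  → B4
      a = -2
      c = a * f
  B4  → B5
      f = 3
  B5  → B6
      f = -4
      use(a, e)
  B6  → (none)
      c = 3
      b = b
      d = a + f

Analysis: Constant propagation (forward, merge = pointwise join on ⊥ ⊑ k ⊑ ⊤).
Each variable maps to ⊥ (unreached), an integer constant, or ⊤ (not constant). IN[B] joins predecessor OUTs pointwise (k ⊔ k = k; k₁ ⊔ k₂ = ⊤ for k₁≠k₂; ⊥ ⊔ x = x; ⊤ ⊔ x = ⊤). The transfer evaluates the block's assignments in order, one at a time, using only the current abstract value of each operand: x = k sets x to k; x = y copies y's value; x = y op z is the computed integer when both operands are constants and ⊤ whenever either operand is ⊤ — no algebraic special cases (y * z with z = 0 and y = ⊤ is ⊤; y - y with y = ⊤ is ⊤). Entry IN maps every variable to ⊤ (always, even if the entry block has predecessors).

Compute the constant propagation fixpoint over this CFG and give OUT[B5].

Per-block solution:
  B0:   IN=(all ⊤)   OUT={d:0; rest ⊤}
  B1:   IN={d:0; rest ⊤}   OUT={c:5, d:0; rest ⊤}
  B2:   IN={c:5, d:0; rest ⊤}   OUT={a:0, c:5, d:0, e:0, f:5; rest ⊤}
  B3:   IN={a:0, c:5, d:0, e:0, f:5; rest ⊤}   OUT={a:-2, c:-10, d:0, e:0, f:5; rest ⊤}
  B4:   IN={a:-2, c:-10, d:0, e:0, f:5; rest ⊤}   OUT={a:-2, c:-10, d:0, e:0, f:3; rest ⊤}
  B5:   IN={d:0; rest ⊤}   OUT={d:0, f:-4; rest ⊤}
  B6:   IN={d:0, f:-4; rest ⊤}   OUT={c:3, f:-4; rest ⊤}

Merge at B5: IN[B5] = OUT[B1] ⊔ OUT[B4] = {a: ⊤, b: ⊤, c: ⊤, d: 0, e: ⊤, f: ⊤}
Applying B5's transfer function to that IN value gives OUT[B5] (row B5 above).

Answer: {a: ⊤, b: ⊤, c: ⊤, d: 0, e: ⊤, f: -4}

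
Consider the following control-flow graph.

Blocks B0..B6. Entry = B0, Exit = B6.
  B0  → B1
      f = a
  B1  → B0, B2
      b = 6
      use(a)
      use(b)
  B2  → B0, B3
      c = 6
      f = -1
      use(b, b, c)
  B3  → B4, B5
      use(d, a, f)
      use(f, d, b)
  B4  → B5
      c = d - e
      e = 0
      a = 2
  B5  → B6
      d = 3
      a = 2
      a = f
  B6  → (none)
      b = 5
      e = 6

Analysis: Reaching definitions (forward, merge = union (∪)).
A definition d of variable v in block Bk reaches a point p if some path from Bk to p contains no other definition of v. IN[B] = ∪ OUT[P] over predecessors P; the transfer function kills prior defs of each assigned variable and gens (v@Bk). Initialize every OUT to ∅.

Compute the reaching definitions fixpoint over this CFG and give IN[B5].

Answer: {a@B4, b@B1, c@B2, c@B4, e@B4, f@B2}

Working:
Fixpoint table:
  B0:  IN={b@B1, c@B2, f@B0, f@B2}  OUT={b@B1, c@B2, f@B0}
  B1:  IN={b@B1, c@B2, f@B0}  OUT={b@B1, c@B2, f@B0}
  B2:  IN={b@B1, c@B2, f@B0}  OUT={b@B1, c@B2, f@B2}
  B3:  IN={b@B1, c@B2, f@B2}  OUT={b@B1, c@B2, f@B2}
  B4:  IN={b@B1, c@B2, f@B2}  OUT={a@B4, b@B1, c@B4, e@B4, f@B2}
  B5:  IN={a@B4, b@B1, c@B2, c@B4, e@B4, f@B2}  OUT={a@B5, b@B1, c@B2, c@B4, d@B5, e@B4, f@B2}
  B6:  IN={a@B5, b@B1, c@B2, c@B4, d@B5, e@B4, f@B2}  OUT={a@B5, b@B6, c@B2, c@B4, d@B5, e@B6, f@B2}

Merge at B5: IN[B5] = OUT[B3] ⊔ OUT[B4] = {a@B4, b@B1, c@B2, c@B4, e@B4, f@B2}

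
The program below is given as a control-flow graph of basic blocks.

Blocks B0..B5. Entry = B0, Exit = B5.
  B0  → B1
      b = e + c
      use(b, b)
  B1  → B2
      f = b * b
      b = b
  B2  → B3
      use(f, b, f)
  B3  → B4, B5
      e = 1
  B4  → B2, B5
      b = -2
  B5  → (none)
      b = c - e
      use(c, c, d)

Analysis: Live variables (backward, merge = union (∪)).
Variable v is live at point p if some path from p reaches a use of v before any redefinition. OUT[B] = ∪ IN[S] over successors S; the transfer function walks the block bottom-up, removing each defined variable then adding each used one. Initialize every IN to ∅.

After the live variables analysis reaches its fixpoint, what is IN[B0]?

Answer: {c, d, e}

Working:
Per-block solution:
  B0:   IN={c, d, e}   OUT={b, c, d}
  B1:   IN={b, c, d}   OUT={b, c, d, f}
  B2:   IN={b, c, d, f}   OUT={c, d, f}
  B3:   IN={c, d, f}   OUT={c, d, e, f}
  B4:   IN={c, d, e, f}   OUT={b, c, d, e, f}
  B5:   IN={c, d, e}   OUT={}

Merge at B0: OUT[B0] = IN[B1] = {b, c, d}
Applying B0's transfer function to that OUT value gives IN[B0] (row B0 above).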